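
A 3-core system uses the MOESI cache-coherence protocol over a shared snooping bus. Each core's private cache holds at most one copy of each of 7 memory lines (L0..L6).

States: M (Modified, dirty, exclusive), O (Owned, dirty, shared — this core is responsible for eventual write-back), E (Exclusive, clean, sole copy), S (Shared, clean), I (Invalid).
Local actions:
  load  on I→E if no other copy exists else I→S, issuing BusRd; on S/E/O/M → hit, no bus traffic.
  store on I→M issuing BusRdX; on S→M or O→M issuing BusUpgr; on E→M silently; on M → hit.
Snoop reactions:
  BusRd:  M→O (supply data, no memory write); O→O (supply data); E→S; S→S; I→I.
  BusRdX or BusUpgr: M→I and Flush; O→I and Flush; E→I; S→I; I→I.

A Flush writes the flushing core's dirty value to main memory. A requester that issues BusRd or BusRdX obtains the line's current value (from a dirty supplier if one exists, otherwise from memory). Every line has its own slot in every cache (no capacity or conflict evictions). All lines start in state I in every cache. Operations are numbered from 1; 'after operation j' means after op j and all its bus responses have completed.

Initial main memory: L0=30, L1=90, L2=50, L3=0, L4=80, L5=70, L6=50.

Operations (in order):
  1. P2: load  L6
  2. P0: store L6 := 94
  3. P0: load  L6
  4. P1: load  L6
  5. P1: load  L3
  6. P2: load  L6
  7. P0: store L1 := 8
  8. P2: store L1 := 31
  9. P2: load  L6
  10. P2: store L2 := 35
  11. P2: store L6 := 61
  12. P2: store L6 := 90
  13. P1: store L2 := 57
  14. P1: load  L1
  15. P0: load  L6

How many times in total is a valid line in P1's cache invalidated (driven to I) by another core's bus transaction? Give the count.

1. P2: load  L6  bus=[BusRd]  L6: P0=I P1=I P2=E  mem[L6]=50
2. P0: store L6 := 94  bus=[BusRdX]  L6: P0=M P1=I P2=I  mem[L6]=50
3. P0: load  L6  bus=[-]  L6: P0=M P1=I P2=I  mem[L6]=50
4. P1: load  L6  bus=[BusRd]  L6: P0=O P1=S P2=I  mem[L6]=50
5. P1: load  L3  bus=[BusRd]  L3: P0=I P1=E P2=I  mem[L3]=0
6. P2: load  L6  bus=[BusRd]  L6: P0=O P1=S P2=S  mem[L6]=50
7. P0: store L1 := 8  bus=[BusRdX]  L1: P0=M P1=I P2=I  mem[L1]=90
8. P2: store L1 := 31  bus=[BusRdX,Flush]  L1: P0=I P1=I P2=M  mem[L1]=8
9. P2: load  L6  bus=[-]  L6: P0=O P1=S P2=S  mem[L6]=50
10. P2: store L2 := 35  bus=[BusRdX]  L2: P0=I P1=I P2=M  mem[L2]=50
11. P2: store L6 := 61  bus=[BusUpgr,Flush]  L6: P0=I P1=I P2=M  mem[L6]=94
12. P2: store L6 := 90  bus=[-]  L6: P0=I P1=I P2=M  mem[L6]=94
13. P1: store L2 := 57  bus=[BusRdX,Flush]  L2: P0=I P1=M P2=I  mem[L2]=35
14. P1: load  L1  bus=[BusRd]  L1: P0=I P1=S P2=O  mem[L1]=8
15. P0: load  L6  bus=[BusRd]  L6: P0=S P1=I P2=O  mem[L6]=94

invalidations = 1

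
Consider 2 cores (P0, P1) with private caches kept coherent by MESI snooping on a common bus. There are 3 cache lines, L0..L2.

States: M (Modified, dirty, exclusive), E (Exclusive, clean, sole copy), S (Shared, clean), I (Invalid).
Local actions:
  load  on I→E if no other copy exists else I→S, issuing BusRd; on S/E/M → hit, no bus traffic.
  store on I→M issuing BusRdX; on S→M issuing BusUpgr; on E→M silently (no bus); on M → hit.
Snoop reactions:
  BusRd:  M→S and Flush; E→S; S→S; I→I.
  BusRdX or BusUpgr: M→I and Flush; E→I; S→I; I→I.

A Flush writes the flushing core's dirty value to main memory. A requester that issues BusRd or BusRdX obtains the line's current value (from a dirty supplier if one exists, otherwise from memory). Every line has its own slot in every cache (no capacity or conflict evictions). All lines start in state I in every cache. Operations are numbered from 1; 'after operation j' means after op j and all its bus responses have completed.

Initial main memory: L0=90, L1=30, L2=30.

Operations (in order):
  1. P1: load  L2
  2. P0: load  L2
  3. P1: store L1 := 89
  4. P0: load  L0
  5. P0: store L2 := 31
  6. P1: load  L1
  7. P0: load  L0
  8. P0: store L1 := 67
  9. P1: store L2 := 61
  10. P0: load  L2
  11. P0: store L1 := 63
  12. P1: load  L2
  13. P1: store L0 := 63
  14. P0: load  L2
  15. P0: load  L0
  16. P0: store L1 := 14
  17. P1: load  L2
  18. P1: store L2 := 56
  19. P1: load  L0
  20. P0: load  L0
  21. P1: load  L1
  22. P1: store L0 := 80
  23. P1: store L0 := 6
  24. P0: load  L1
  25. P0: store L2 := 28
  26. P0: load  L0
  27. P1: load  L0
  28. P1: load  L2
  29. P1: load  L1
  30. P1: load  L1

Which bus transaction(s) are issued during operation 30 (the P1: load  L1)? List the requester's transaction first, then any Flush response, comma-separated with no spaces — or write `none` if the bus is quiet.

  op1 P1: load  L2 → I/E on L2; bus BusRd; mem=30
  op2 P0: load  L2 → S/S on L2; bus BusRd; mem=30
  op3 P1: store L1 := 89 → I/M on L1; bus BusRdX; mem=30
  op4 P0: load  L0 → E/I on L0; bus BusRd; mem=90
  op5 P0: store L2 := 31 → M/I on L2; bus BusUpgr; mem=30
  op6 P1: load  L1 → I/M on L1; bus (none); mem=30
  op7 P0: load  L0 → E/I on L0; bus (none); mem=90
  op8 P0: store L1 := 67 → M/I on L1; bus BusRdX Flush; mem=89
  op9 P1: store L2 := 61 → I/M on L2; bus BusRdX Flush; mem=31
  op10 P0: load  L2 → S/S on L2; bus BusRd Flush; mem=61
  op11 P0: store L1 := 63 → M/I on L1; bus (none); mem=89
  op12 P1: load  L2 → S/S on L2; bus (none); mem=61
  op13 P1: store L0 := 63 → I/M on L0; bus BusRdX; mem=90
  op14 P0: load  L2 → S/S on L2; bus (none); mem=61
  op15 P0: load  L0 → S/S on L0; bus BusRd Flush; mem=63
  op16 P0: store L1 := 14 → M/I on L1; bus (none); mem=89
  op17 P1: load  L2 → S/S on L2; bus (none); mem=61
  op18 P1: store L2 := 56 → I/M on L2; bus BusUpgr; mem=61
  op19 P1: load  L0 → S/S on L0; bus (none); mem=63
  op20 P0: load  L0 → S/S on L0; bus (none); mem=63
  op21 P1: load  L1 → S/S on L1; bus BusRd Flush; mem=14
  op22 P1: store L0 := 80 → I/M on L0; bus BusUpgr; mem=63
  op23 P1: store L0 := 6 → I/M on L0; bus (none); mem=63
  op24 P0: load  L1 → S/S on L1; bus (none); mem=14
  op25 P0: store L2 := 28 → M/I on L2; bus BusRdX Flush; mem=56
  op26 P0: load  L0 → S/S on L0; bus BusRd Flush; mem=6
  op27 P1: load  L0 → S/S on L0; bus (none); mem=6
  op28 P1: load  L2 → S/S on L2; bus BusRd Flush; mem=28
  op29 P1: load  L1 → S/S on L1; bus (none); mem=14
  op30 P1: load  L1 → S/S on L1; bus (none); mem=14

bus = none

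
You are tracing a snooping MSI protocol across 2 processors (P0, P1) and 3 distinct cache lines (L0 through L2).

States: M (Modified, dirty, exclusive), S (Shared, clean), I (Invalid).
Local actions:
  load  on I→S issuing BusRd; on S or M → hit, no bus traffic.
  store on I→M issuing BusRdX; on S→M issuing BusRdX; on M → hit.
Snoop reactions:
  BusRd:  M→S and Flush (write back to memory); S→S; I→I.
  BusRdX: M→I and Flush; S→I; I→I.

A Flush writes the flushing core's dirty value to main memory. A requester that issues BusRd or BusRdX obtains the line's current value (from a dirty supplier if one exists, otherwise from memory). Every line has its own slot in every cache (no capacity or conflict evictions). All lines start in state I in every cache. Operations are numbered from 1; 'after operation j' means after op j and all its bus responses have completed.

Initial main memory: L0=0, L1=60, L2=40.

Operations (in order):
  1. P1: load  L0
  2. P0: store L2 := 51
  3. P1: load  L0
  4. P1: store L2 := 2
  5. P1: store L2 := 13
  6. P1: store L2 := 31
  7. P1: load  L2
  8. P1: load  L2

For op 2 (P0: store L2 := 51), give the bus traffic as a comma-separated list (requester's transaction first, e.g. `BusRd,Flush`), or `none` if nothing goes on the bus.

step 1: P1: load  L0  ⟶  IS  (L0)  txn=BusRd  M[L0]=0
step 2: P0: store L2 := 51  ⟶  MI  (L2)  txn=BusRdX  M[L2]=40
step 3: P1: load  L0  ⟶  IS  (L0)  txn=∅  M[L0]=0
step 4: P1: store L2 := 2  ⟶  IM  (L2)  txn=BusRdX+Flush  M[L2]=51
step 5: P1: store L2 := 13  ⟶  IM  (L2)  txn=∅  M[L2]=51
step 6: P1: store L2 := 31  ⟶  IM  (L2)  txn=∅  M[L2]=51
step 7: P1: load  L2  ⟶  IM  (L2)  txn=∅  M[L2]=51
step 8: P1: load  L2  ⟶  IM  (L2)  txn=∅  M[L2]=51

bus = BusRdX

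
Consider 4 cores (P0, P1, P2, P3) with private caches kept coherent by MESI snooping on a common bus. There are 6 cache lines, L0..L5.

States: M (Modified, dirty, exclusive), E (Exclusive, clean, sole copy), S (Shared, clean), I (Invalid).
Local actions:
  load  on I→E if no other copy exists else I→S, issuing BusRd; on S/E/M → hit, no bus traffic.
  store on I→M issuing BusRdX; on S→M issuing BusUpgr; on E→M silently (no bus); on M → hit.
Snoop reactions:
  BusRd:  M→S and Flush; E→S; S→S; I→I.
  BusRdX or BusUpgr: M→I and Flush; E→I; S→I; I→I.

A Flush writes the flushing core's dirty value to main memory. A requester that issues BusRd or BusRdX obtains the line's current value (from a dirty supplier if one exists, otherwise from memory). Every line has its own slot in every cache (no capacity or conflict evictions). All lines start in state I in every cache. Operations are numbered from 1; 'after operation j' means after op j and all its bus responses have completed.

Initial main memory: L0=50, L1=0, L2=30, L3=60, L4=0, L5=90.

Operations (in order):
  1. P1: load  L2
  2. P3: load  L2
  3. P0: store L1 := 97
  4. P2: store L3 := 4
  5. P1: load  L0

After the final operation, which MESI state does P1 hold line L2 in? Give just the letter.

1. P1: load  L2  bus=[BusRd]  L2: P0=I P1=E P2=I P3=I  mem[L2]=30
2. P3: load  L2  bus=[BusRd]  L2: P0=I P1=S P2=I P3=S  mem[L2]=30
3. P0: store L1 := 97  bus=[BusRdX]  L1: P0=M P1=I P2=I P3=I  mem[L1]=0
4. P2: store L3 := 4  bus=[BusRdX]  L3: P0=I P1=I P2=M P3=I  mem[L3]=60
5. P1: load  L0  bus=[BusRd]  L0: P0=I P1=E P2=I P3=I  mem[L0]=50

state = S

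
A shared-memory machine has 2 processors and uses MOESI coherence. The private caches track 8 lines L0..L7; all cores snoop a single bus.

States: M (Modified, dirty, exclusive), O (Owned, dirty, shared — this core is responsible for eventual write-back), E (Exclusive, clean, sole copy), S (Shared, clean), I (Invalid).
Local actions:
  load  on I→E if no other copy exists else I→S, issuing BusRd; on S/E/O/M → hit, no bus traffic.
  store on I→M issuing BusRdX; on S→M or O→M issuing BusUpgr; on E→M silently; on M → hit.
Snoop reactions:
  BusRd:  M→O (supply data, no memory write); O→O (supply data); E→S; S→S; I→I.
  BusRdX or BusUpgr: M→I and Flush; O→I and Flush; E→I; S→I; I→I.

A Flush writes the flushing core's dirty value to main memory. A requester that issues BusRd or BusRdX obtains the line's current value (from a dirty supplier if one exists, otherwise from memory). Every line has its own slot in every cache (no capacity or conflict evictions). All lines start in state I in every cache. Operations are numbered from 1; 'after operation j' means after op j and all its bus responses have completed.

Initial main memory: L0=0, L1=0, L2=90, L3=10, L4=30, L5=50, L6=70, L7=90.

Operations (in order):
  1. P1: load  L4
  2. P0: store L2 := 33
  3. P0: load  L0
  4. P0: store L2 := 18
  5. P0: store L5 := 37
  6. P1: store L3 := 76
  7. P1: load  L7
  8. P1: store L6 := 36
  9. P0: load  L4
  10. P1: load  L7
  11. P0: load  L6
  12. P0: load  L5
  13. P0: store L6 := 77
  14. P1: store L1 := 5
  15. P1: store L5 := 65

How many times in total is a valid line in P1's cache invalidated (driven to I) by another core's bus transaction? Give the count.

1. P1: load  L4  bus=[BusRd]  L4: P0=I P1=E  mem[L4]=30
2. P0: store L2 := 33  bus=[BusRdX]  L2: P0=M P1=I  mem[L2]=90
3. P0: load  L0  bus=[BusRd]  L0: P0=E P1=I  mem[L0]=0
4. P0: store L2 := 18  bus=[-]  L2: P0=M P1=I  mem[L2]=90
5. P0: store L5 := 37  bus=[BusRdX]  L5: P0=M P1=I  mem[L5]=50
6. P1: store L3 := 76  bus=[BusRdX]  L3: P0=I P1=M  mem[L3]=10
7. P1: load  L7  bus=[BusRd]  L7: P0=I P1=E  mem[L7]=90
8. P1: store L6 := 36  bus=[BusRdX]  L6: P0=I P1=M  mem[L6]=70
9. P0: load  L4  bus=[BusRd]  L4: P0=S P1=S  mem[L4]=30
10. P1: load  L7  bus=[-]  L7: P0=I P1=E  mem[L7]=90
11. P0: load  L6  bus=[BusRd]  L6: P0=S P1=O  mem[L6]=70
12. P0: load  L5  bus=[-]  L5: P0=M P1=I  mem[L5]=50
13. P0: store L6 := 77  bus=[BusUpgr,Flush]  L6: P0=M P1=I  mem[L6]=36
14. P1: store L1 := 5  bus=[BusRdX]  L1: P0=I P1=M  mem[L1]=0
15. P1: store L5 := 65  bus=[BusRdX,Flush]  L5: P0=I P1=M  mem[L5]=37

invalidations = 1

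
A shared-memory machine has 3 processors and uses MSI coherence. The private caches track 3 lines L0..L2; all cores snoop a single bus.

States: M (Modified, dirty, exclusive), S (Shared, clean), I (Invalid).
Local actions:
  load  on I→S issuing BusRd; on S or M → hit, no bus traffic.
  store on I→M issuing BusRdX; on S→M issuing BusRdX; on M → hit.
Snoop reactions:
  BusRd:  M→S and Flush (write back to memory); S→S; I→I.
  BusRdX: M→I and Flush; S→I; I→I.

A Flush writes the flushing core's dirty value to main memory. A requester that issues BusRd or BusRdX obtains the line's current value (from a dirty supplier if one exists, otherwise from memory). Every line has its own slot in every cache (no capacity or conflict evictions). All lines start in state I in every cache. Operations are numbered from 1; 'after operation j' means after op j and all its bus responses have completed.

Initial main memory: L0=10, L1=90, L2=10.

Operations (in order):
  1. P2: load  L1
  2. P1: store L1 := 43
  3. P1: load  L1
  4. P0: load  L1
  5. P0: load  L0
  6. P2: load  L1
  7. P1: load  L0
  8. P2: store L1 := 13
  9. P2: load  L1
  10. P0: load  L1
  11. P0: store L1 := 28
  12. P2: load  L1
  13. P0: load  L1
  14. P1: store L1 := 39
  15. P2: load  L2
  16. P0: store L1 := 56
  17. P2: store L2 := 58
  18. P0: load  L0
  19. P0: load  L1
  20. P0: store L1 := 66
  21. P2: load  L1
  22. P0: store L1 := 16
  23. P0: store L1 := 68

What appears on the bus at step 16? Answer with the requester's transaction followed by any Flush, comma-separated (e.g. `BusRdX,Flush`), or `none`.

1. P2: load  L1  bus=[BusRd]  L1: P0=I P1=I P2=S  mem[L1]=90
2. P1: store L1 := 43  bus=[BusRdX]  L1: P0=I P1=M P2=I  mem[L1]=90
3. P1: load  L1  bus=[-]  L1: P0=I P1=M P2=I  mem[L1]=90
4. P0: load  L1  bus=[BusRd,Flush]  L1: P0=S P1=S P2=I  mem[L1]=43
5. P0: load  L0  bus=[BusRd]  L0: P0=S P1=I P2=I  mem[L0]=10
6. P2: load  L1  bus=[BusRd]  L1: P0=S P1=S P2=S  mem[L1]=43
7. P1: load  L0  bus=[BusRd]  L0: P0=S P1=S P2=I  mem[L0]=10
8. P2: store L1 := 13  bus=[BusRdX]  L1: P0=I P1=I P2=M  mem[L1]=43
9. P2: load  L1  bus=[-]  L1: P0=I P1=I P2=M  mem[L1]=43
10. P0: load  L1  bus=[BusRd,Flush]  L1: P0=S P1=I P2=S  mem[L1]=13
11. P0: store L1 := 28  bus=[BusRdX]  L1: P0=M P1=I P2=I  mem[L1]=13
12. P2: load  L1  bus=[BusRd,Flush]  L1: P0=S P1=I P2=S  mem[L1]=28
13. P0: load  L1  bus=[-]  L1: P0=S P1=I P2=S  mem[L1]=28
14. P1: store L1 := 39  bus=[BusRdX]  L1: P0=I P1=M P2=I  mem[L1]=28
15. P2: load  L2  bus=[BusRd]  L2: P0=I P1=I P2=S  mem[L2]=10
16. P0: store L1 := 56  bus=[BusRdX,Flush]  L1: P0=M P1=I P2=I  mem[L1]=39
17. P2: store L2 := 58  bus=[BusRdX]  L2: P0=I P1=I P2=M  mem[L2]=10
18. P0: load  L0  bus=[-]  L0: P0=S P1=S P2=I  mem[L0]=10
19. P0: load  L1  bus=[-]  L1: P0=M P1=I P2=I  mem[L1]=39
20. P0: store L1 := 66  bus=[-]  L1: P0=M P1=I P2=I  mem[L1]=39
21. P2: load  L1  bus=[BusRd,Flush]  L1: P0=S P1=I P2=S  mem[L1]=66
22. P0: store L1 := 16  bus=[BusRdX]  L1: P0=M P1=I P2=I  mem[L1]=66
23. P0: store L1 := 68  bus=[-]  L1: P0=M P1=I P2=I  mem[L1]=66

bus = BusRdX,Flush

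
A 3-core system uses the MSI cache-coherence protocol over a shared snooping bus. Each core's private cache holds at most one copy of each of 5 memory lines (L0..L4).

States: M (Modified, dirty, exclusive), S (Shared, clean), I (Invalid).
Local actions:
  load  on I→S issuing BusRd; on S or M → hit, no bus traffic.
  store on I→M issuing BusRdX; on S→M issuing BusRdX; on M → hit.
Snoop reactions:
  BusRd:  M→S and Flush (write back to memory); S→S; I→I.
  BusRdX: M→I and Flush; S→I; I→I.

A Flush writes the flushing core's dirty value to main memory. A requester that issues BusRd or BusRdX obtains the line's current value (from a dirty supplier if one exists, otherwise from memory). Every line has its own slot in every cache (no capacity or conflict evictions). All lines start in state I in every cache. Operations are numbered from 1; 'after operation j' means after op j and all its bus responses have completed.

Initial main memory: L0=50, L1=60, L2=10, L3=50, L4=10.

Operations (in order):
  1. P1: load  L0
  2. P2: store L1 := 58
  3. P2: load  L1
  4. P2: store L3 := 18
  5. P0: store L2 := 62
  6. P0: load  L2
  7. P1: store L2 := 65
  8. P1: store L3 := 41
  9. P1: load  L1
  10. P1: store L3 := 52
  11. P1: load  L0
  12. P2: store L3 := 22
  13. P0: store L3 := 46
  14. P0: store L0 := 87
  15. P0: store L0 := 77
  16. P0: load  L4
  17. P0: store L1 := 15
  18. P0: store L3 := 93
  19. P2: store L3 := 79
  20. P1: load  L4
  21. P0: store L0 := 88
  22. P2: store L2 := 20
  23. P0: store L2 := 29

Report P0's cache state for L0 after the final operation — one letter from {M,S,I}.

1. P1: load  L0  bus=[BusRd]  L0: P0=I P1=S P2=I  mem[L0]=50
2. P2: store L1 := 58  bus=[BusRdX]  L1: P0=I P1=I P2=M  mem[L1]=60
3. P2: load  L1  bus=[-]  L1: P0=I P1=I P2=M  mem[L1]=60
4. P2: store L3 := 18  bus=[BusRdX]  L3: P0=I P1=I P2=M  mem[L3]=50
5. P0: store L2 := 62  bus=[BusRdX]  L2: P0=M P1=I P2=I  mem[L2]=10
6. P0: load  L2  bus=[-]  L2: P0=M P1=I P2=I  mem[L2]=10
7. P1: store L2 := 65  bus=[BusRdX,Flush]  L2: P0=I P1=M P2=I  mem[L2]=62
8. P1: store L3 := 41  bus=[BusRdX,Flush]  L3: P0=I P1=M P2=I  mem[L3]=18
9. P1: load  L1  bus=[BusRd,Flush]  L1: P0=I P1=S P2=S  mem[L1]=58
10. P1: store L3 := 52  bus=[-]  L3: P0=I P1=M P2=I  mem[L3]=18
11. P1: load  L0  bus=[-]  L0: P0=I P1=S P2=I  mem[L0]=50
12. P2: store L3 := 22  bus=[BusRdX,Flush]  L3: P0=I P1=I P2=M  mem[L3]=52
13. P0: store L3 := 46  bus=[BusRdX,Flush]  L3: P0=M P1=I P2=I  mem[L3]=22
14. P0: store L0 := 87  bus=[BusRdX]  L0: P0=M P1=I P2=I  mem[L0]=50
15. P0: store L0 := 77  bus=[-]  L0: P0=M P1=I P2=I  mem[L0]=50
16. P0: load  L4  bus=[BusRd]  L4: P0=S P1=I P2=I  mem[L4]=10
17. P0: store L1 := 15  bus=[BusRdX]  L1: P0=M P1=I P2=I  mem[L1]=58
18. P0: store L3 := 93  bus=[-]  L3: P0=M P1=I P2=I  mem[L3]=22
19. P2: store L3 := 79  bus=[BusRdX,Flush]  L3: P0=I P1=I P2=M  mem[L3]=93
20. P1: load  L4  bus=[BusRd]  L4: P0=S P1=S P2=I  mem[L4]=10
21. P0: store L0 := 88  bus=[-]  L0: P0=M P1=I P2=I  mem[L0]=50
22. P2: store L2 := 20  bus=[BusRdX,Flush]  L2: P0=I P1=I P2=M  mem[L2]=65
23. P0: store L2 := 29  bus=[BusRdX,Flush]  L2: P0=M P1=I P2=I  mem[L2]=20

state = M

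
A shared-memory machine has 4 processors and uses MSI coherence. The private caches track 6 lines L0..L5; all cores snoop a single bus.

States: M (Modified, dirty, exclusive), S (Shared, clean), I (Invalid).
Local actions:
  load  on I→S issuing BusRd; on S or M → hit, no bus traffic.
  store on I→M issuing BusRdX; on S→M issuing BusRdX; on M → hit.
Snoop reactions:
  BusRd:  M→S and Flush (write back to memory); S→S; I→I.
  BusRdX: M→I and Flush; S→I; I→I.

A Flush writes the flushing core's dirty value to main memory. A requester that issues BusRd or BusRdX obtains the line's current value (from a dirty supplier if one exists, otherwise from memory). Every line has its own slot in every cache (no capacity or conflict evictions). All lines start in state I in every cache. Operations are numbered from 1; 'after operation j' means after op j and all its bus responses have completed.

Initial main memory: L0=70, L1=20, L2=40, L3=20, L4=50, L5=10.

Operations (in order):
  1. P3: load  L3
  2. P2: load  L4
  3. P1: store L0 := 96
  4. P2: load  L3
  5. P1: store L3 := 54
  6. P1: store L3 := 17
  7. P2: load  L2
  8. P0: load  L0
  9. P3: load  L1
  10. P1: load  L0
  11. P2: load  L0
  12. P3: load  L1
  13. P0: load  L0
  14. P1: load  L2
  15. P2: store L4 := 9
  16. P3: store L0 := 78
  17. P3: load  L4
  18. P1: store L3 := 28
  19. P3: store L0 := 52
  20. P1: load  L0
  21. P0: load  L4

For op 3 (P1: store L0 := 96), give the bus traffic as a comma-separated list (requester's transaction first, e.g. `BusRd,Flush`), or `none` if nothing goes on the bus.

[1] P3: load  L3 | P0:I, P1:I, P2:I, P3:S(20) | bus: BusRd
[2] P2: load  L4 | P0:I, P1:I, P2:S(50), P3:I | bus: BusRd
[3] P1: store L0 := 96 | P0:I, P1:M(96), P2:I, P3:I | bus: BusRdX
[4] P2: load  L3 | P0:I, P1:I, P2:S(20), P3:S(20) | bus: BusRd
[5] P1: store L3 := 54 | P0:I, P1:M(54), P2:I, P3:I | bus: BusRdX
[6] P1: store L3 := 17 | P0:I, P1:M(17), P2:I, P3:I | bus: none
[7] P2: load  L2 | P0:I, P1:I, P2:S(40), P3:I | bus: BusRd
[8] P0: load  L0 | P0:S(96), P1:S(96), P2:I, P3:I | bus: BusRd,Flush
[9] P3: load  L1 | P0:I, P1:I, P2:I, P3:S(20) | bus: BusRd
[10] P1: load  L0 | P0:S(96), P1:S(96), P2:I, P3:I | bus: none
[11] P2: load  L0 | P0:S(96), P1:S(96), P2:S(96), P3:I | bus: BusRd
[12] P3: load  L1 | P0:I, P1:I, P2:I, P3:S(20) | bus: none
[13] P0: load  L0 | P0:S(96), P1:S(96), P2:S(96), P3:I | bus: none
[14] P1: load  L2 | P0:I, P1:S(40), P2:S(40), P3:I | bus: BusRd
[15] P2: store L4 := 9 | P0:I, P1:I, P2:M(9), P3:I | bus: BusRdX
[16] P3: store L0 := 78 | P0:I, P1:I, P2:I, P3:M(78) | bus: BusRdX
[17] P3: load  L4 | P0:I, P1:I, P2:S(9), P3:S(9) | bus: BusRd,Flush
[18] P1: store L3 := 28 | P0:I, P1:M(28), P2:I, P3:I | bus: none
[19] P3: store L0 := 52 | P0:I, P1:I, P2:I, P3:M(52) | bus: none
[20] P1: load  L0 | P0:I, P1:S(52), P2:I, P3:S(52) | bus: BusRd,Flush
[21] P0: load  L4 | P0:S(9), P1:I, P2:S(9), P3:S(9) | bus: BusRd

bus = BusRdX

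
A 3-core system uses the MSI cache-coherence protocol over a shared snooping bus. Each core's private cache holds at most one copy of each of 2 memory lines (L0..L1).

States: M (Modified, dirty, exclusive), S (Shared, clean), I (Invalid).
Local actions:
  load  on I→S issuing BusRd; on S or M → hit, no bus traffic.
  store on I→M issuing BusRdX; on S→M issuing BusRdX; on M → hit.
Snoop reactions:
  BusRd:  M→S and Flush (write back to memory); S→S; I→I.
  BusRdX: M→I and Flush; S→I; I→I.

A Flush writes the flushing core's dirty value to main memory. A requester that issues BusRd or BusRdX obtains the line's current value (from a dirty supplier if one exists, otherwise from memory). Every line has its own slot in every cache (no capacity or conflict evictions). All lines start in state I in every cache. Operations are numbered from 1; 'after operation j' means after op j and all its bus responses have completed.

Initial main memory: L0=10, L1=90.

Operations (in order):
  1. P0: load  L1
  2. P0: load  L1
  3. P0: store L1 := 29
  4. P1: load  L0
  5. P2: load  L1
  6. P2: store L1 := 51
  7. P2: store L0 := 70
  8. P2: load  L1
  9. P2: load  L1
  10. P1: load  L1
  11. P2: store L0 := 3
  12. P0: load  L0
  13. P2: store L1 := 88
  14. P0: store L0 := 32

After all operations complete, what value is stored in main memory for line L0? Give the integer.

memory[L0] = 3

[1] P0: load  L1 | P0:S(90), P1:I, P2:I | bus: BusRd
[2] P0: load  L1 | P0:S(90), P1:I, P2:I | bus: none
[3] P0: store L1 := 29 | P0:M(29), P1:I, P2:I | bus: BusRdX
[4] P1: load  L0 | P0:I, P1:S(10), P2:I | bus: BusRd
[5] P2: load  L1 | P0:S(29), P1:I, P2:S(29) | bus: BusRd,Flush
[6] P2: store L1 := 51 | P0:I, P1:I, P2:M(51) | bus: BusRdX
[7] P2: store L0 := 70 | P0:I, P1:I, P2:M(70) | bus: BusRdX
[8] P2: load  L1 | P0:I, P1:I, P2:M(51) | bus: none
[9] P2: load  L1 | P0:I, P1:I, P2:M(51) | bus: none
[10] P1: load  L1 | P0:I, P1:S(51), P2:S(51) | bus: BusRd,Flush
[11] P2: store L0 := 3 | P0:I, P1:I, P2:M(3) | bus: none
[12] P0: load  L0 | P0:S(3), P1:I, P2:S(3) | bus: BusRd,Flush
[13] P2: store L1 := 88 | P0:I, P1:I, P2:M(88) | bus: BusRdX
[14] P0: store L0 := 32 | P0:M(32), P1:I, P2:I | bus: BusRdX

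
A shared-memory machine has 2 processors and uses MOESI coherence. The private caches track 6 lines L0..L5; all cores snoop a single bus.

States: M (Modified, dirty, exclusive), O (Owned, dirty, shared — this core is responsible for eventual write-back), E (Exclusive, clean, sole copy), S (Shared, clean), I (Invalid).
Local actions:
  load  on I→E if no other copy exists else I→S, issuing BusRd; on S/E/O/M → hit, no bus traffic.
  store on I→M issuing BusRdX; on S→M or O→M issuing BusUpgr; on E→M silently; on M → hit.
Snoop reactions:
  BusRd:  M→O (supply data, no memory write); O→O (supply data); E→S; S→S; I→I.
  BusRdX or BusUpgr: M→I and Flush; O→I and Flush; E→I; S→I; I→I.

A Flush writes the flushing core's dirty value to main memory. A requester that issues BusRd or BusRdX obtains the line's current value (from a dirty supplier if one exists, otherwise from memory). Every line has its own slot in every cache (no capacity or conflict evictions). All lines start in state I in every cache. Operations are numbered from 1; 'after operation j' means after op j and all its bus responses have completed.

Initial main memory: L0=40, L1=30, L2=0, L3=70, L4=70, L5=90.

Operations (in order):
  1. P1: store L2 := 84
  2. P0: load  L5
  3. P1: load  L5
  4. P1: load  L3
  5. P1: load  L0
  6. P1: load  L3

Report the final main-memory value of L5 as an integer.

memory[L5] = 90

1. P1: store L2 := 84  bus=[BusRdX]  L2: P0=I P1=M  mem[L2]=0
2. P0: load  L5  bus=[BusRd]  L5: P0=E P1=I  mem[L5]=90
3. P1: load  L5  bus=[BusRd]  L5: P0=S P1=S  mem[L5]=90
4. P1: load  L3  bus=[BusRd]  L3: P0=I P1=E  mem[L3]=70
5. P1: load  L0  bus=[BusRd]  L0: P0=I P1=E  mem[L0]=40
6. P1: load  L3  bus=[-]  L3: P0=I P1=E  mem[L3]=70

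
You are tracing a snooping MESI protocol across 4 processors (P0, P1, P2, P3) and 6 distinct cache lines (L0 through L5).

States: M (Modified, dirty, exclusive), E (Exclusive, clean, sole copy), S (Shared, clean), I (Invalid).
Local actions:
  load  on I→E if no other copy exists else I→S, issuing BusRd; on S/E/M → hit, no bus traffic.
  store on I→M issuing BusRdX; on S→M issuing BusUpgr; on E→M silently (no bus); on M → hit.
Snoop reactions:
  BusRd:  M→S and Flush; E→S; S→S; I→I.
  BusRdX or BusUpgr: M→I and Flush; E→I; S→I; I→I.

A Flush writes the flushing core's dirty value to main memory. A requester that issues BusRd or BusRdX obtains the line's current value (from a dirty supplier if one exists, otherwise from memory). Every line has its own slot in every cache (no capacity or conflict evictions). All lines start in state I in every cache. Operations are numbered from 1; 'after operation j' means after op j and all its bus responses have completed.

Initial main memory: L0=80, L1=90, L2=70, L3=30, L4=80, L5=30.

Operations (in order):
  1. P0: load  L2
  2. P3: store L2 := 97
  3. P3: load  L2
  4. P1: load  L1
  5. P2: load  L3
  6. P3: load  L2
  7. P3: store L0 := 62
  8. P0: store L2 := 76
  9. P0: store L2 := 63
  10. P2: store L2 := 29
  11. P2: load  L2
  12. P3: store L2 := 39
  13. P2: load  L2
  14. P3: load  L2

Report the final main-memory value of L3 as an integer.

memory[L3] = 30

[1] P0: load  L2 | P0:E(70), P1:I, P2:I, P3:I | bus: BusRd
[2] P3: store L2 := 97 | P0:I, P1:I, P2:I, P3:M(97) | bus: BusRdX
[3] P3: load  L2 | P0:I, P1:I, P2:I, P3:M(97) | bus: none
[4] P1: load  L1 | P0:I, P1:E(90), P2:I, P3:I | bus: BusRd
[5] P2: load  L3 | P0:I, P1:I, P2:E(30), P3:I | bus: BusRd
[6] P3: load  L2 | P0:I, P1:I, P2:I, P3:M(97) | bus: none
[7] P3: store L0 := 62 | P0:I, P1:I, P2:I, P3:M(62) | bus: BusRdX
[8] P0: store L2 := 76 | P0:M(76), P1:I, P2:I, P3:I | bus: BusRdX,Flush
[9] P0: store L2 := 63 | P0:M(63), P1:I, P2:I, P3:I | bus: none
[10] P2: store L2 := 29 | P0:I, P1:I, P2:M(29), P3:I | bus: BusRdX,Flush
[11] P2: load  L2 | P0:I, P1:I, P2:M(29), P3:I | bus: none
[12] P3: store L2 := 39 | P0:I, P1:I, P2:I, P3:M(39) | bus: BusRdX,Flush
[13] P2: load  L2 | P0:I, P1:I, P2:S(39), P3:S(39) | bus: BusRd,Flush
[14] P3: load  L2 | P0:I, P1:I, P2:S(39), P3:S(39) | bus: none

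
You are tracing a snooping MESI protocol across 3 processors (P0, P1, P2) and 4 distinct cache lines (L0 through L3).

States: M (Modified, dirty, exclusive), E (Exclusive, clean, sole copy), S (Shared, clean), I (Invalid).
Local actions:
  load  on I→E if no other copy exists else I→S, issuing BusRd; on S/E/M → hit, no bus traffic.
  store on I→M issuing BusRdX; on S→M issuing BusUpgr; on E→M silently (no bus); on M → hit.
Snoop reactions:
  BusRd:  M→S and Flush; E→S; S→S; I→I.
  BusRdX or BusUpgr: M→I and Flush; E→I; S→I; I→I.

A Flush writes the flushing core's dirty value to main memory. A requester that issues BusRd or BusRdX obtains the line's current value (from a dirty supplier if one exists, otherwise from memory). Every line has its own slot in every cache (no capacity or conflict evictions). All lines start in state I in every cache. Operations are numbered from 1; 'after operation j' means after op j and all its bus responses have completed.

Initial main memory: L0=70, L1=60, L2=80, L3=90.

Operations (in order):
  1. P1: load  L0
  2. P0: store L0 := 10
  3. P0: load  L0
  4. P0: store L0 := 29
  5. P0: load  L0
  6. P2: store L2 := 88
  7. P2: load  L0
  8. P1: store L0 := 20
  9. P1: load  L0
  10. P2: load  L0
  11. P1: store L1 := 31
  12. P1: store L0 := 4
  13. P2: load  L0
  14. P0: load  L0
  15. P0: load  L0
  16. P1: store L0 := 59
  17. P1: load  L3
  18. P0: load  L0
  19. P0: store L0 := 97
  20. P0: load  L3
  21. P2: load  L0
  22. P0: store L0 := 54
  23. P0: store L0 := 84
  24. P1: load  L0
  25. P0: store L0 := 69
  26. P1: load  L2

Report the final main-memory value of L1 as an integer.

memory[L1] = 60

1. P1: load  L0  bus=[BusRd]  L0: P0=I P1=E P2=I  mem[L0]=70
2. P0: store L0 := 10  bus=[BusRdX]  L0: P0=M P1=I P2=I  mem[L0]=70
3. P0: load  L0  bus=[-]  L0: P0=M P1=I P2=I  mem[L0]=70
4. P0: store L0 := 29  bus=[-]  L0: P0=M P1=I P2=I  mem[L0]=70
5. P0: load  L0  bus=[-]  L0: P0=M P1=I P2=I  mem[L0]=70
6. P2: store L2 := 88  bus=[BusRdX]  L2: P0=I P1=I P2=M  mem[L2]=80
7. P2: load  L0  bus=[BusRd,Flush]  L0: P0=S P1=I P2=S  mem[L0]=29
8. P1: store L0 := 20  bus=[BusRdX]  L0: P0=I P1=M P2=I  mem[L0]=29
9. P1: load  L0  bus=[-]  L0: P0=I P1=M P2=I  mem[L0]=29
10. P2: load  L0  bus=[BusRd,Flush]  L0: P0=I P1=S P2=S  mem[L0]=20
11. P1: store L1 := 31  bus=[BusRdX]  L1: P0=I P1=M P2=I  mem[L1]=60
12. P1: store L0 := 4  bus=[BusUpgr]  L0: P0=I P1=M P2=I  mem[L0]=20
13. P2: load  L0  bus=[BusRd,Flush]  L0: P0=I P1=S P2=S  mem[L0]=4
14. P0: load  L0  bus=[BusRd]  L0: P0=S P1=S P2=S  mem[L0]=4
15. P0: load  L0  bus=[-]  L0: P0=S P1=S P2=S  mem[L0]=4
16. P1: store L0 := 59  bus=[BusUpgr]  L0: P0=I P1=M P2=I  mem[L0]=4
17. P1: load  L3  bus=[BusRd]  L3: P0=I P1=E P2=I  mem[L3]=90
18. P0: load  L0  bus=[BusRd,Flush]  L0: P0=S P1=S P2=I  mem[L0]=59
19. P0: store L0 := 97  bus=[BusUpgr]  L0: P0=M P1=I P2=I  mem[L0]=59
20. P0: load  L3  bus=[BusRd]  L3: P0=S P1=S P2=I  mem[L3]=90
21. P2: load  L0  bus=[BusRd,Flush]  L0: P0=S P1=I P2=S  mem[L0]=97
22. P0: store L0 := 54  bus=[BusUpgr]  L0: P0=M P1=I P2=I  mem[L0]=97
23. P0: store L0 := 84  bus=[-]  L0: P0=M P1=I P2=I  mem[L0]=97
24. P1: load  L0  bus=[BusRd,Flush]  L0: P0=S P1=S P2=I  mem[L0]=84
25. P0: store L0 := 69  bus=[BusUpgr]  L0: P0=M P1=I P2=I  mem[L0]=84
26. P1: load  L2  bus=[BusRd,Flush]  L2: P0=I P1=S P2=S  mem[L2]=88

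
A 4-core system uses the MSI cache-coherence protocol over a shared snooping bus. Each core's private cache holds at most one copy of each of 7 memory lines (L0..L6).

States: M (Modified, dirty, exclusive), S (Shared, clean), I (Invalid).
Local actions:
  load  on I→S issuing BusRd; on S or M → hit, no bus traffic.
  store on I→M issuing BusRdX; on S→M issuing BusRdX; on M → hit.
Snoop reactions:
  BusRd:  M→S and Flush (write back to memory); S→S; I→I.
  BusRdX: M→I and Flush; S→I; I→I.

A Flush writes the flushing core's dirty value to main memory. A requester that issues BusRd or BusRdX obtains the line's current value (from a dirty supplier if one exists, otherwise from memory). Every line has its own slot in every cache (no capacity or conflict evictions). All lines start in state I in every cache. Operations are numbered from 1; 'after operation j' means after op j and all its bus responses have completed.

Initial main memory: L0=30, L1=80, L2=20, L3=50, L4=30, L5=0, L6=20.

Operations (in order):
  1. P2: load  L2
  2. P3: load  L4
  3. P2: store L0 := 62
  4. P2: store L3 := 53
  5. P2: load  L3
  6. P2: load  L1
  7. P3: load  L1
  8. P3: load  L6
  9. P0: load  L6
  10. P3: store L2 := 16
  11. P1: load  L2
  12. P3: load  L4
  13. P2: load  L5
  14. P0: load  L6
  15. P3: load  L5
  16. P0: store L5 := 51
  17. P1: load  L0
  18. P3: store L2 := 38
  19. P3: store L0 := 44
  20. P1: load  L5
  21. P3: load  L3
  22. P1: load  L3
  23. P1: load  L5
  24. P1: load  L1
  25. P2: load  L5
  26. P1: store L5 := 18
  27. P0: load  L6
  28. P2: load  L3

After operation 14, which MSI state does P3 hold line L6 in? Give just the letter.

state = S

1. P2: load  L2  bus=[BusRd]  L2: P0=I P1=I P2=S P3=I  mem[L2]=20
2. P3: load  L4  bus=[BusRd]  L4: P0=I P1=I P2=I P3=S  mem[L4]=30
3. P2: store L0 := 62  bus=[BusRdX]  L0: P0=I P1=I P2=M P3=I  mem[L0]=30
4. P2: store L3 := 53  bus=[BusRdX]  L3: P0=I P1=I P2=M P3=I  mem[L3]=50
5. P2: load  L3  bus=[-]  L3: P0=I P1=I P2=M P3=I  mem[L3]=50
6. P2: load  L1  bus=[BusRd]  L1: P0=I P1=I P2=S P3=I  mem[L1]=80
7. P3: load  L1  bus=[BusRd]  L1: P0=I P1=I P2=S P3=S  mem[L1]=80
8. P3: load  L6  bus=[BusRd]  L6: P0=I P1=I P2=I P3=S  mem[L6]=20
9. P0: load  L6  bus=[BusRd]  L6: P0=S P1=I P2=I P3=S  mem[L6]=20
10. P3: store L2 := 16  bus=[BusRdX]  L2: P0=I P1=I P2=I P3=M  mem[L2]=20
11. P1: load  L2  bus=[BusRd,Flush]  L2: P0=I P1=S P2=I P3=S  mem[L2]=16
12. P3: load  L4  bus=[-]  L4: P0=I P1=I P2=I P3=S  mem[L4]=30
13. P2: load  L5  bus=[BusRd]  L5: P0=I P1=I P2=S P3=I  mem[L5]=0
14. P0: load  L6  bus=[-]  L6: P0=S P1=I P2=I P3=S  mem[L6]=20
15. P3: load  L5  bus=[BusRd]  L5: P0=I P1=I P2=S P3=S  mem[L5]=0
16. P0: store L5 := 51  bus=[BusRdX]  L5: P0=M P1=I P2=I P3=I  mem[L5]=0
17. P1: load  L0  bus=[BusRd,Flush]  L0: P0=I P1=S P2=S P3=I  mem[L0]=62
18. P3: store L2 := 38  bus=[BusRdX]  L2: P0=I P1=I P2=I P3=M  mem[L2]=16
19. P3: store L0 := 44  bus=[BusRdX]  L0: P0=I P1=I P2=I P3=M  mem[L0]=62
20. P1: load  L5  bus=[BusRd,Flush]  L5: P0=S P1=S P2=I P3=I  mem[L5]=51
21. P3: load  L3  bus=[BusRd,Flush]  L3: P0=I P1=I P2=S P3=S  mem[L3]=53
22. P1: load  L3  bus=[BusRd]  L3: P0=I P1=S P2=S P3=S  mem[L3]=53
23. P1: load  L5  bus=[-]  L5: P0=S P1=S P2=I P3=I  mem[L5]=51
24. P1: load  L1  bus=[BusRd]  L1: P0=I P1=S P2=S P3=S  mem[L1]=80
25. P2: load  L5  bus=[BusRd]  L5: P0=S P1=S P2=S P3=I  mem[L5]=51
26. P1: store L5 := 18  bus=[BusRdX]  L5: P0=I P1=M P2=I P3=I  mem[L5]=51
27. P0: load  L6  bus=[-]  L6: P0=S P1=I P2=I P3=S  mem[L6]=20
28. P2: load  L3  bus=[-]  L3: P0=I P1=S P2=S P3=S  mem[L3]=53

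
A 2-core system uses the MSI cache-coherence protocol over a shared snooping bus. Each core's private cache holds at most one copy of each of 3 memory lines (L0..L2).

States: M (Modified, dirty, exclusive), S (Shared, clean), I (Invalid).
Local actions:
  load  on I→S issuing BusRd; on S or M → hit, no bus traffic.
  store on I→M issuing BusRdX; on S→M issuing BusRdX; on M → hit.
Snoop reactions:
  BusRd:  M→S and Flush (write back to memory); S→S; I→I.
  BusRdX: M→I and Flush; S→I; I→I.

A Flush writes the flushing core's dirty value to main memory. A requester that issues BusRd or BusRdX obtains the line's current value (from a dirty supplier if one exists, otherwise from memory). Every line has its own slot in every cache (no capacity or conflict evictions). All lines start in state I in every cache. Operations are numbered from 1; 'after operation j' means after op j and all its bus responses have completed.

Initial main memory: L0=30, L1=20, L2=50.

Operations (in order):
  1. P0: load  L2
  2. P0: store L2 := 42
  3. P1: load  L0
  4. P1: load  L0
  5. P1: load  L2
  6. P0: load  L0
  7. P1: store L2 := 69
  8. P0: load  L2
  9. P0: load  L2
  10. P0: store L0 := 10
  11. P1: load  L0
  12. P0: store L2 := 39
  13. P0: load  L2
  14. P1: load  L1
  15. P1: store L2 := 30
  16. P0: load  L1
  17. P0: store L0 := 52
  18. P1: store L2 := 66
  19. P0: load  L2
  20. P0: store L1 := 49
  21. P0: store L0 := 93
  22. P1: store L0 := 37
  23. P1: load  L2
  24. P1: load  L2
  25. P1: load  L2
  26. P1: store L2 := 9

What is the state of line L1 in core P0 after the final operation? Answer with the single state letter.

state = M

1. P0: load  L2  bus=[BusRd]  L2: P0=S P1=I  mem[L2]=50
2. P0: store L2 := 42  bus=[BusRdX]  L2: P0=M P1=I  mem[L2]=50
3. P1: load  L0  bus=[BusRd]  L0: P0=I P1=S  mem[L0]=30
4. P1: load  L0  bus=[-]  L0: P0=I P1=S  mem[L0]=30
5. P1: load  L2  bus=[BusRd,Flush]  L2: P0=S P1=S  mem[L2]=42
6. P0: load  L0  bus=[BusRd]  L0: P0=S P1=S  mem[L0]=30
7. P1: store L2 := 69  bus=[BusRdX]  L2: P0=I P1=M  mem[L2]=42
8. P0: load  L2  bus=[BusRd,Flush]  L2: P0=S P1=S  mem[L2]=69
9. P0: load  L2  bus=[-]  L2: P0=S P1=S  mem[L2]=69
10. P0: store L0 := 10  bus=[BusRdX]  L0: P0=M P1=I  mem[L0]=30
11. P1: load  L0  bus=[BusRd,Flush]  L0: P0=S P1=S  mem[L0]=10
12. P0: store L2 := 39  bus=[BusRdX]  L2: P0=M P1=I  mem[L2]=69
13. P0: load  L2  bus=[-]  L2: P0=M P1=I  mem[L2]=69
14. P1: load  L1  bus=[BusRd]  L1: P0=I P1=S  mem[L1]=20
15. P1: store L2 := 30  bus=[BusRdX,Flush]  L2: P0=I P1=M  mem[L2]=39
16. P0: load  L1  bus=[BusRd]  L1: P0=S P1=S  mem[L1]=20
17. P0: store L0 := 52  bus=[BusRdX]  L0: P0=M P1=I  mem[L0]=10
18. P1: store L2 := 66  bus=[-]  L2: P0=I P1=M  mem[L2]=39
19. P0: load  L2  bus=[BusRd,Flush]  L2: P0=S P1=S  mem[L2]=66
20. P0: store L1 := 49  bus=[BusRdX]  L1: P0=M P1=I  mem[L1]=20
21. P0: store L0 := 93  bus=[-]  L0: P0=M P1=I  mem[L0]=10
22. P1: store L0 := 37  bus=[BusRdX,Flush]  L0: P0=I P1=M  mem[L0]=93
23. P1: load  L2  bus=[-]  L2: P0=S P1=S  mem[L2]=66
24. P1: load  L2  bus=[-]  L2: P0=S P1=S  mem[L2]=66
25. P1: load  L2  bus=[-]  L2: P0=S P1=S  mem[L2]=66
26. P1: store L2 := 9  bus=[BusRdX]  L2: P0=I P1=M  mem[L2]=66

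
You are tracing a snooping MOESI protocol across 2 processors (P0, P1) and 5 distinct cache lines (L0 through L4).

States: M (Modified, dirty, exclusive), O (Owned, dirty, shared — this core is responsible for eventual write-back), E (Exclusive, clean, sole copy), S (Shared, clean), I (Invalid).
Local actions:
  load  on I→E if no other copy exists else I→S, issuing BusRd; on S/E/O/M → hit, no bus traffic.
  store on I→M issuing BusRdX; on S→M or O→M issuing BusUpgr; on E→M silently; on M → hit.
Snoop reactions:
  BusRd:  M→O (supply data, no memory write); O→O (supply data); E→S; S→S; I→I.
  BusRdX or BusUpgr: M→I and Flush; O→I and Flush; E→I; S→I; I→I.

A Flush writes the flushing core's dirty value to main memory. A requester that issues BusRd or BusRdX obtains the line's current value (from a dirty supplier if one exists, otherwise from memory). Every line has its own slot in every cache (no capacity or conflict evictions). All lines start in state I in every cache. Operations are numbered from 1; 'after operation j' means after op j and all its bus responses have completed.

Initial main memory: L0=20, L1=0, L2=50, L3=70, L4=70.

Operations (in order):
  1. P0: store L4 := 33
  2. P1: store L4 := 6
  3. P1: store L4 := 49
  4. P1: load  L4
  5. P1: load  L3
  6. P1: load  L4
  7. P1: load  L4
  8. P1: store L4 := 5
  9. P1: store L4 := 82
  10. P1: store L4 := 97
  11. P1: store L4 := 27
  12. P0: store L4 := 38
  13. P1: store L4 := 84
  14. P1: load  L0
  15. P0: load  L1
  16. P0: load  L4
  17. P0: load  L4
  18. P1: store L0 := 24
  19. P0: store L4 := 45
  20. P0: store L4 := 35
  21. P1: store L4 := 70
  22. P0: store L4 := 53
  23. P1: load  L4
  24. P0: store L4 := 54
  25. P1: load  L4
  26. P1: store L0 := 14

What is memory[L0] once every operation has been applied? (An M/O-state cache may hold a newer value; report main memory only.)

step 1: P0: store L4 := 33  ⟶  MI  (L4)  txn=BusRdX  M[L4]=70
step 2: P1: store L4 := 6  ⟶  IM  (L4)  txn=BusRdX+Flush  M[L4]=33
step 3: P1: store L4 := 49  ⟶  IM  (L4)  txn=∅  M[L4]=33
step 4: P1: load  L4  ⟶  IM  (L4)  txn=∅  M[L4]=33
step 5: P1: load  L3  ⟶  IE  (L3)  txn=BusRd  M[L3]=70
step 6: P1: load  L4  ⟶  IM  (L4)  txn=∅  M[L4]=33
step 7: P1: load  L4  ⟶  IM  (L4)  txn=∅  M[L4]=33
step 8: P1: store L4 := 5  ⟶  IM  (L4)  txn=∅  M[L4]=33
step 9: P1: store L4 := 82  ⟶  IM  (L4)  txn=∅  M[L4]=33
step 10: P1: store L4 := 97  ⟶  IM  (L4)  txn=∅  M[L4]=33
step 11: P1: store L4 := 27  ⟶  IM  (L4)  txn=∅  M[L4]=33
step 12: P0: store L4 := 38  ⟶  MI  (L4)  txn=BusRdX+Flush  M[L4]=27
step 13: P1: store L4 := 84  ⟶  IM  (L4)  txn=BusRdX+Flush  M[L4]=38
step 14: P1: load  L0  ⟶  IE  (L0)  txn=BusRd  M[L0]=20
step 15: P0: load  L1  ⟶  EI  (L1)  txn=BusRd  M[L1]=0
step 16: P0: load  L4  ⟶  SO  (L4)  txn=BusRd  M[L4]=38
step 17: P0: load  L4  ⟶  SO  (L4)  txn=∅  M[L4]=38
step 18: P1: store L0 := 24  ⟶  IM  (L0)  txn=∅  M[L0]=20
step 19: P0: store L4 := 45  ⟶  MI  (L4)  txn=BusUpgr+Flush  M[L4]=84
step 20: P0: store L4 := 35  ⟶  MI  (L4)  txn=∅  M[L4]=84
step 21: P1: store L4 := 70  ⟶  IM  (L4)  txn=BusRdX+Flush  M[L4]=35
step 22: P0: store L4 := 53  ⟶  MI  (L4)  txn=BusRdX+Flush  M[L4]=70
step 23: P1: load  L4  ⟶  OS  (L4)  txn=BusRd  M[L4]=70
step 24: P0: store L4 := 54  ⟶  MI  (L4)  txn=BusUpgr  M[L4]=70
step 25: P1: load  L4  ⟶  OS  (L4)  txn=BusRd  M[L4]=70
step 26: P1: store L0 := 14  ⟶  IM  (L0)  txn=∅  M[L0]=20

memory[L0] = 20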